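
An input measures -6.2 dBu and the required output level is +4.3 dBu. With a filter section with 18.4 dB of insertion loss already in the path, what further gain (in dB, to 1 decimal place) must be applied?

The required make-up gain is the shortfall in the dB sum.
G = +4.3 − (-6.2) + 18.4 = 28.9 dB.

28.9 dB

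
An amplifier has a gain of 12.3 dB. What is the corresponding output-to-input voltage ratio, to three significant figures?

Voltage ratio = 10^(dB/20).
10^(12.3/20) = 10^(0.6150) = 4.12.

4.12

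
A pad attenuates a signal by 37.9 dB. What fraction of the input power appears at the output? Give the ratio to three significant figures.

Power ratio = 10^(dB/10).
10^(-37.9/10) = 10^(-3.790) = 0.000162.

0.000162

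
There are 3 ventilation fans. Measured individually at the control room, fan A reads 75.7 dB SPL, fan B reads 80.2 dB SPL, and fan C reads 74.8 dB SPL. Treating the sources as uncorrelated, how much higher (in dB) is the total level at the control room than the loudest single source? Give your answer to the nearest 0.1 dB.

2.2 dB

Uncorrelated sources add in intensity (power), not in dB.
L_total = 10·log₁₀(10^(75.7/10) + 10^(80.2/10) + 10^(74.8/10)) = 82.36 dB SPL.
Excess over the loudest (80.2 dB): 82.36 − 80.2 = 2.2 dB.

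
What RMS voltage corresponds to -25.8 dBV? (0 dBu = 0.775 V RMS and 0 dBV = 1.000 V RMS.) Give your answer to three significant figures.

0.0513 V

V = 1.000 V × 10^(-25.8/20).
= 1.000 × 0.05129 = 0.0513 V.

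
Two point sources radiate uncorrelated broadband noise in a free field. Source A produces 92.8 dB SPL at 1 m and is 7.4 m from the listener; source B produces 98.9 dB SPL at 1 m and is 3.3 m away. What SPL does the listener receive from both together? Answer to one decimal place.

At the listener: L_A = 92.8 − 20·log₁₀(7.4) = 75.42 dB; L_B = 98.9 − 20·log₁₀(3.3) = 88.53 dB.
Combined: 10·log₁₀(10^(75.42/10)+10^(88.53/10)) = 88.7 dB SPL.

88.7 dB SPL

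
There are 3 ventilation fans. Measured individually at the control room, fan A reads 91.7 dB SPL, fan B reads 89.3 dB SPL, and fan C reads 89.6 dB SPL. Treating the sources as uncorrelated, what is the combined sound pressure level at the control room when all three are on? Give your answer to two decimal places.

Add the sources as powers (linear), then convert back to dB:
L_total = 10·log₁₀(10^(91.7/10) + 10^(89.3/10) + 10^(89.6/10)) = 10·log₁₀(3242000000) = 95.11 dB SPL.

95.11 dB SPL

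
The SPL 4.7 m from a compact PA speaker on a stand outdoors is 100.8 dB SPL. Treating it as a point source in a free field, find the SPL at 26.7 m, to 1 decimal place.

85.7 dB SPL

Free-field point source: level drops by 20·log₁₀ of the distance ratio.
ΔL = −20·log₁₀(26.7/4.7) = -15.09 dB, so L₂ = 100.8 + (-15.09) = 85.7 dB SPL.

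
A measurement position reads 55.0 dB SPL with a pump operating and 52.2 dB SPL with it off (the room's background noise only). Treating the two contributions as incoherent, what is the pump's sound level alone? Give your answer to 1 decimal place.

Remove the background by subtracting linear intensities:
L_src = 10·log₁₀(10^(55.0/10) − 10^(52.2/10)) = 10·log₁₀(150300) = 51.8 dB SPL.

51.8 dB SPL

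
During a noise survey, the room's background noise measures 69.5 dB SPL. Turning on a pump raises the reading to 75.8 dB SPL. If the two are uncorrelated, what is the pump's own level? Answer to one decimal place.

74.6 dB SPL

Background correction is a power subtraction:
L_src = 10·log₁₀(10^(75.8/10) − 10^(69.5/10)) = 10·log₁₀(29110000) = 74.6 dB SPL.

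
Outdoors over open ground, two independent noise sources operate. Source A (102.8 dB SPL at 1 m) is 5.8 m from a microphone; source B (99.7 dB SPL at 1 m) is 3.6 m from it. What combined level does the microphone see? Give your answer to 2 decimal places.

At the listener: L_A = 102.8 − 20·log₁₀(5.8) = 87.531 dB; L_B = 99.7 − 20·log₁₀(3.6) = 88.574 dB.
Combined: 10·log₁₀(10^(87.531/10)+10^(88.574/10)) = 91.09 dB SPL.

91.09 dB SPL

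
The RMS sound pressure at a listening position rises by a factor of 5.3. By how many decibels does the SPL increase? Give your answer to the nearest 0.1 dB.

14.5 dB

Sound pressure is an amplitude quantity: ΔL = 20·log₁₀(p₂/p₁).
20·log₁₀(5.3) = 14.5 dB.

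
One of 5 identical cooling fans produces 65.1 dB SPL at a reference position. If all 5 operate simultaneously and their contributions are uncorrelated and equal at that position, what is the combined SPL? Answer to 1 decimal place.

5 equal incoherent sources raise the level by 10·log₁₀(5) = 6.99 dB.
L_total = 65.1 + 6.99 = 72.1 dB SPL.

72.1 dB SPL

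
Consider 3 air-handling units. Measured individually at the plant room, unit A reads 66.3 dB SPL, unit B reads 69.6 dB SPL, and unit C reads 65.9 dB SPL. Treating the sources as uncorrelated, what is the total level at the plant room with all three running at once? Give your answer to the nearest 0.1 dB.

72.4 dB SPL

Incoherent sources sum as intensities:
L_total = 10·log₁₀(10^(66.3/10) + 10^(69.6/10) + 10^(65.9/10)) = 10·log₁₀(17280000) = 72.4 dB SPL.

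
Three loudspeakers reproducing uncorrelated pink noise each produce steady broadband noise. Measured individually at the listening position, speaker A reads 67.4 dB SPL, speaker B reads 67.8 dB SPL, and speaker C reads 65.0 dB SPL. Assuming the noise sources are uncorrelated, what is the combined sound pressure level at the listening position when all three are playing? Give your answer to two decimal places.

Uncorrelated sources add in intensity (power), not in dB.
L_total = 10·log₁₀(10^(67.4/10) + 10^(67.8/10) + 10^(65.0/10)) = 10·log₁₀(14680000) = 71.67 dB SPL.

71.67 dB SPL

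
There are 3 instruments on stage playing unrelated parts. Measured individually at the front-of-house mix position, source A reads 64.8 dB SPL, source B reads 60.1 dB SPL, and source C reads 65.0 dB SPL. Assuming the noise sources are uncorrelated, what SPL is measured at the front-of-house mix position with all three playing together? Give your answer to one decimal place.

Add the sources as powers (linear), then convert back to dB:
L_total = 10·log₁₀(10^(64.8/10) + 10^(60.1/10) + 10^(65.0/10)) = 10·log₁₀(7206000) = 68.6 dB SPL.

68.6 dB SPL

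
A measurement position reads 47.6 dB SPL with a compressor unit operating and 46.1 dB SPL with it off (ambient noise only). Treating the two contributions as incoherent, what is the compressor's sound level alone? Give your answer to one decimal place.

42.3 dB SPL

Background correction is a power subtraction:
L_src = 10·log₁₀(10^(47.6/10) − 10^(46.1/10)) = 10·log₁₀(16810) = 42.3 dB SPL.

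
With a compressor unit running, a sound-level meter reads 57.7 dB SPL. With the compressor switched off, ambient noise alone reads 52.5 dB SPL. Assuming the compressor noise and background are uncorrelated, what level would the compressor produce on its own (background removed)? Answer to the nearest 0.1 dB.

Remove the background by subtracting linear intensities:
L_src = 10·log₁₀(10^(57.7/10) − 10^(52.5/10)) = 10·log₁₀(411000) = 56.1 dB SPL.

56.1 dB SPL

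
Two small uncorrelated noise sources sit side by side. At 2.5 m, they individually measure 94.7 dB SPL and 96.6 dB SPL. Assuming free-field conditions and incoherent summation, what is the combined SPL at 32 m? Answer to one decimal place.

Combined at 2.5 m: 10·log₁₀(10^(94.7/10)+10^(96.6/10)) = 98.76 dB SPL.
Then apply −20·log₁₀(32/2.5) = -22.14 dB → 76.6 dB SPL.

76.6 dB SPL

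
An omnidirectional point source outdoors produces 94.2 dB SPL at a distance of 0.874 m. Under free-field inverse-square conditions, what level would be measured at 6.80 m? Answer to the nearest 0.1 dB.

76.4 dB SPL

For a point source in a free field, ΔL = −20·log₁₀(d₂/d₁).
ΔL = −20·log₁₀(6.80/0.874) = -17.82 dB, so L₂ = 94.2 + (-17.82) = 76.4 dB SPL.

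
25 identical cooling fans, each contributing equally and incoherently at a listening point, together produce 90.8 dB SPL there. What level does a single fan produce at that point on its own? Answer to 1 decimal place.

76.8 dB SPL

25 equal incoherent sources add 10·log₁₀(25) = 13.98 dB over one source.
L_one = 90.8 − 13.98 = 76.8 dB SPL.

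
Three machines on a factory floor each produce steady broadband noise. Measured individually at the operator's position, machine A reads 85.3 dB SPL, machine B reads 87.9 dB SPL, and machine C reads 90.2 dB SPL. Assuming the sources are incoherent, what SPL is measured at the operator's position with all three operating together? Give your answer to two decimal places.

93.02 dB SPL

Incoherent sources sum as intensities:
L_total = 10·log₁₀(10^(85.3/10) + 10^(87.9/10) + 10^(90.2/10)) = 10·log₁₀(2003000000) = 93.02 dB SPL.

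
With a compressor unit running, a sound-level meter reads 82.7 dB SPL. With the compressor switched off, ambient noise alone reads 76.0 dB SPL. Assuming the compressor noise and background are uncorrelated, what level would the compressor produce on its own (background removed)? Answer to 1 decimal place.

Subtract intensities: L_src = 10·log₁₀(10^(L_total/10) − 10^(L_bg/10)).
L_src = 10·log₁₀(10^(82.7/10) − 10^(76.0/10)) = 10·log₁₀(146400000) = 81.7 dB SPL.

81.7 dB SPL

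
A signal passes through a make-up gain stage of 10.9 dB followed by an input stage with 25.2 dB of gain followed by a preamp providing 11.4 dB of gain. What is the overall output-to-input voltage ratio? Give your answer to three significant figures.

Net gain = 10.9 + 25.2 + 11.4 = 47.5 dB.
Voltage ratio = 10^(47.5/20) = 237.

237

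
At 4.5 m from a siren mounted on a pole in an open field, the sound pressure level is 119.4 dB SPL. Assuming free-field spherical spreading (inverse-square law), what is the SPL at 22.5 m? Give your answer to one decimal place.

105.4 dB SPL

Free-field point source: level drops by 20·log₁₀ of the distance ratio.
ΔL = −20·log₁₀(22.5/4.5) = -13.98 dB, so L₂ = 119.4 + (-13.98) = 105.4 dB SPL.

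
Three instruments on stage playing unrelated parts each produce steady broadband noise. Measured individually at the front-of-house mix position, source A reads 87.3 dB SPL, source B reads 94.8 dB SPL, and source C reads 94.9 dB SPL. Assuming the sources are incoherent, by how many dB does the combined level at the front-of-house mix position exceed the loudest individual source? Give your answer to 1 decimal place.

3.3 dB

Incoherent sources sum as intensities:
L_total = 10·log₁₀(10^(87.3/10) + 10^(94.8/10) + 10^(94.9/10)) = 98.23 dB SPL.
Excess over the loudest (94.9 dB): 98.23 − 94.9 = 3.3 dB.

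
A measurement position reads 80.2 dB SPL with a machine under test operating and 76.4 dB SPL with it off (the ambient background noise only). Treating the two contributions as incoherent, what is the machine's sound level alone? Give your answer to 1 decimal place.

Subtract intensities: L_src = 10·log₁₀(10^(L_total/10) − 10^(L_bg/10)).
L_src = 10·log₁₀(10^(80.2/10) − 10^(76.4/10)) = 10·log₁₀(61060000) = 77.9 dB SPL.

77.9 dB SPL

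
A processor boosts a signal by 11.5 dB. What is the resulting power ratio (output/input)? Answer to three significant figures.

Power ratio = 10^(dB/10).
10^(11.5/10) = 10^(1.150) = 14.1.

14.1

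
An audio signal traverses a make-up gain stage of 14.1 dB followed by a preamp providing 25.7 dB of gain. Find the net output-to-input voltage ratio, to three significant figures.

97.7

Net gain = 14.1 + 25.7 = 39.8 dB.
Voltage ratio = 10^(39.8/20) = 97.7.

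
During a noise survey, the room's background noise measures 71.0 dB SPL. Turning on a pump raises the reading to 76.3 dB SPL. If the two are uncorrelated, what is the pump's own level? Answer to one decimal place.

74.8 dB SPL

Subtract intensities: L_src = 10·log₁₀(10^(L_total/10) − 10^(L_bg/10)).
L_src = 10·log₁₀(10^(76.3/10) − 10^(71.0/10)) = 10·log₁₀(30070000) = 74.8 dB SPL.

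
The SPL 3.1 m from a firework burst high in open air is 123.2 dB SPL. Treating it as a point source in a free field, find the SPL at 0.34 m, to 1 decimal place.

142.4 dB SPL

For a point source in a free field, ΔL = −20·log₁₀(d₂/d₁).
ΔL = −20·log₁₀(0.34/3.1) = 19.20 dB, so L₂ = 123.2 + (19.20) = 142.4 dB SPL.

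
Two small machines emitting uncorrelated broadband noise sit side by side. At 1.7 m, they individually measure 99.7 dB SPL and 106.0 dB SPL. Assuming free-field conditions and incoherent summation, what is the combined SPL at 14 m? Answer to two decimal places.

88.60 dB SPL

Combined at 1.7 m: 10·log₁₀(10^(99.7/10)+10^(106.0/10)) = 106.915 dB SPL.
Then apply −20·log₁₀(14/1.7) = -18.314 dB → 88.60 dB SPL.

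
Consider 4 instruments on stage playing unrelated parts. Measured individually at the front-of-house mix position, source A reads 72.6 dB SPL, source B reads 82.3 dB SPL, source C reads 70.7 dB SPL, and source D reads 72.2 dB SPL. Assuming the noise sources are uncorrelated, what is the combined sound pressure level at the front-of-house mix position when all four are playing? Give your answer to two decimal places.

83.35 dB SPL

Incoherent sources sum as intensities:
L_total = 10·log₁₀(10^(72.6/10) + 10^(82.3/10) + 10^(70.7/10) + 10^(72.2/10)) = 10·log₁₀(216400000) = 83.35 dB SPL.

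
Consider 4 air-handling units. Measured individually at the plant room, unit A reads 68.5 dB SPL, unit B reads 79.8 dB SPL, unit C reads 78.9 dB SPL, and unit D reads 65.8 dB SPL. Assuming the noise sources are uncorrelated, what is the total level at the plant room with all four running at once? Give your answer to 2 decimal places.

Uncorrelated sources add in intensity (power), not in dB.
L_total = 10·log₁₀(10^(68.5/10) + 10^(79.8/10) + 10^(78.9/10) + 10^(65.8/10)) = 10·log₁₀(184000000) = 82.65 dB SPL.

82.65 dB SPL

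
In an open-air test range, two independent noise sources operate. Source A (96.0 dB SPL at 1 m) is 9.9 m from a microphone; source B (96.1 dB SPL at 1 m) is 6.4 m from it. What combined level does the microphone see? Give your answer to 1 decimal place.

At the listener: L_A = 96.0 − 20·log₁₀(9.9) = 76.09 dB; L_B = 96.1 − 20·log₁₀(6.4) = 79.98 dB.
Combined: 10·log₁₀(10^(76.09/10)+10^(79.98/10)) = 81.5 dB SPL.

81.5 dB SPL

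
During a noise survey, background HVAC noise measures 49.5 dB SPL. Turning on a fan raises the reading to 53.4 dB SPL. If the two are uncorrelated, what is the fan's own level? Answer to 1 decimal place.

51.1 dB SPL

Remove the background by subtracting linear intensities:
L_src = 10·log₁₀(10^(53.4/10) − 10^(49.5/10)) = 10·log₁₀(129700) = 51.1 dB SPL.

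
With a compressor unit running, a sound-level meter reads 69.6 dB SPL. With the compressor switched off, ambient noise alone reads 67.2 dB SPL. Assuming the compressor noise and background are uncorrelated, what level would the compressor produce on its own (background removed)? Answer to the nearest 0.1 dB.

65.9 dB SPL

Remove the background by subtracting linear intensities:
L_src = 10·log₁₀(10^(69.6/10) − 10^(67.2/10)) = 10·log₁₀(3872000) = 65.9 dB SPL.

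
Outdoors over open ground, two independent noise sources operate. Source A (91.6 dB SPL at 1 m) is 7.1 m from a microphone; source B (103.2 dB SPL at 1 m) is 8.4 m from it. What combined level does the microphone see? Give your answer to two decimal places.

At the listener: L_A = 91.6 − 20·log₁₀(7.1) = 74.575 dB; L_B = 103.2 − 20·log₁₀(8.4) = 84.714 dB.
Combined: 10·log₁₀(10^(74.575/10)+10^(84.714/10)) = 85.12 dB SPL.

85.12 dB SPL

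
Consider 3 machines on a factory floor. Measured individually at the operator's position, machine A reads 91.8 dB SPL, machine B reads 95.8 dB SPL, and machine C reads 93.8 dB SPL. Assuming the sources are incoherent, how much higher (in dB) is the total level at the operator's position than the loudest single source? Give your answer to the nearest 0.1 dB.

Add the sources as powers (linear), then convert back to dB:
L_total = 10·log₁₀(10^(91.8/10) + 10^(95.8/10) + 10^(93.8/10)) = 98.87 dB SPL.
Excess over the loudest (95.8 dB): 98.87 − 95.8 = 3.1 dB.

3.1 dB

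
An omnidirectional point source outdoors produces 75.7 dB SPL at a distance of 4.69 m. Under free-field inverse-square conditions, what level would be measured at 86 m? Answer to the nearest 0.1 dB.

Free-field point source: level drops by 20·log₁₀ of the distance ratio.
ΔL = −20·log₁₀(86/4.69) = -25.27 dB, so L₂ = 75.7 + (-25.27) = 50.4 dB SPL.

50.4 dB SPL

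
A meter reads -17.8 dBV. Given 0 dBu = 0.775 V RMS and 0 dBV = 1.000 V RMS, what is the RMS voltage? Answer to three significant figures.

0.129 V

V = 1.000 V × 10^(-17.8/20).
= 1.000 × 0.1288 = 0.129 V.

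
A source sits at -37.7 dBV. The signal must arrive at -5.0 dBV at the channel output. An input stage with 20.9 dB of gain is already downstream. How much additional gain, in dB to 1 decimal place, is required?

11.8 dB

The required make-up gain is the shortfall in the dB sum.
G = -5.0 − (-37.7) − 20.9 = 11.8 dB.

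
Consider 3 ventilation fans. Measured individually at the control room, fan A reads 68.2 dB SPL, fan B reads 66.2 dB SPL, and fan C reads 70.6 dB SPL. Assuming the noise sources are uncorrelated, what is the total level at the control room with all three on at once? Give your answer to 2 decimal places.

73.47 dB SPL

Uncorrelated sources add in intensity (power), not in dB.
L_total = 10·log₁₀(10^(68.2/10) + 10^(66.2/10) + 10^(70.6/10)) = 10·log₁₀(22260000) = 73.47 dB SPL.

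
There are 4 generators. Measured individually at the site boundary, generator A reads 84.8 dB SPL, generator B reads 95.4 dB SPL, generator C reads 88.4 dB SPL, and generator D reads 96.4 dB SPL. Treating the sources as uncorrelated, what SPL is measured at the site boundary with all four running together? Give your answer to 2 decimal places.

Add the sources as powers (linear), then convert back to dB:
L_total = 10·log₁₀(10^(84.8/10) + 10^(95.4/10) + 10^(88.4/10) + 10^(96.4/10)) = 10·log₁₀(8826000000) = 99.46 dB SPL.

99.46 dB SPL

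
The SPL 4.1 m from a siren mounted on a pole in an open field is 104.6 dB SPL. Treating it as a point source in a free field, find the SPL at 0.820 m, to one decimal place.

118.6 dB SPL

Free-field point source: level drops by 20·log₁₀ of the distance ratio.
ΔL = −20·log₁₀(0.820/4.1) = 13.98 dB, so L₂ = 104.6 + (13.98) = 118.6 dB SPL.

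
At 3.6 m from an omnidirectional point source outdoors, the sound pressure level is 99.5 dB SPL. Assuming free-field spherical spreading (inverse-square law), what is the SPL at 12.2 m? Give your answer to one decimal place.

88.9 dB SPL

Free-field point source: level drops by 20·log₁₀ of the distance ratio.
ΔL = −20·log₁₀(12.2/3.6) = -10.60 dB, so L₂ = 99.5 + (-10.60) = 88.9 dB SPL.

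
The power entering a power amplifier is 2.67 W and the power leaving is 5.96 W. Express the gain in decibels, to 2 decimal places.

3.49 dB

For a power ratio, dB = 10·log₁₀(P₂/P₁).
10·log₁₀(5.96/2.67) = 10·log₁₀(2.232) = 3.49 dB.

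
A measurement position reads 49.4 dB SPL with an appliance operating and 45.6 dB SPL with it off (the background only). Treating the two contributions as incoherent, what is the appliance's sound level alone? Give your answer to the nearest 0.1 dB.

Background correction is a power subtraction:
L_src = 10·log₁₀(10^(49.4/10) − 10^(45.6/10)) = 10·log₁₀(50790) = 47.1 dB SPL.

47.1 dB SPL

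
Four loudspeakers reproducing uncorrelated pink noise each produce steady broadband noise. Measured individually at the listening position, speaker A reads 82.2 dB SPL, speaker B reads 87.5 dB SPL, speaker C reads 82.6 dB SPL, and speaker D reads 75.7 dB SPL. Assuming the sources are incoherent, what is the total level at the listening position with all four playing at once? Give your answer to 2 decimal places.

Incoherent sources sum as intensities:
L_total = 10·log₁₀(10^(82.2/10) + 10^(87.5/10) + 10^(82.6/10) + 10^(75.7/10)) = 10·log₁₀(947400000) = 89.77 dB SPL.

89.77 dB SPL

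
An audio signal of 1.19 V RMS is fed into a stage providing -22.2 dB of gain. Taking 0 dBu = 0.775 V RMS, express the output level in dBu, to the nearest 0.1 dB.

-18.5 dBu

Input level: 20·log₁₀(1.19/0.775) = 3.72 dBu.
Output: 3.72 − 22.2 = -18.5 dBu.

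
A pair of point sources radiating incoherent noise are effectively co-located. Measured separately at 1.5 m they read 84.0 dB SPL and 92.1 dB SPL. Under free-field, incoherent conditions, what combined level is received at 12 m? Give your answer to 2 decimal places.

Combined at 1.5 m: 10·log₁₀(10^(84.0/10)+10^(92.1/10)) = 92.725 dB SPL.
Then apply −20·log₁₀(12/1.5) = -18.062 dB → 74.66 dB SPL.

74.66 dB SPL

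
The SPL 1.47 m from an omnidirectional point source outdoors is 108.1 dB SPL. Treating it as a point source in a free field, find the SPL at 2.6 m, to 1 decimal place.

Inverse-square spreading gives ΔL = −20·log₁₀(d₂/d₁).
ΔL = −20·log₁₀(2.6/1.47) = -4.95 dB, so L₂ = 108.1 + (-4.95) = 103.1 dB SPL.

103.1 dB SPL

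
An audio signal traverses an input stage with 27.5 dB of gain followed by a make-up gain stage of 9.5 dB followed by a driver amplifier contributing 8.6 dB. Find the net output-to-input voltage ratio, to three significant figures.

191

Net gain = 27.5 + 9.5 + 8.6 = 45.6 dB.
Voltage ratio = 10^(45.6/20) = 191.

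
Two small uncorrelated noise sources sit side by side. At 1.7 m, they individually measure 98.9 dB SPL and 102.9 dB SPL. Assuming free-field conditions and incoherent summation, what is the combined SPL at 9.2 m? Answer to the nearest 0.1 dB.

89.7 dB SPL

Combined at 1.7 m: 10·log₁₀(10^(98.9/10)+10^(102.9/10)) = 104.36 dB SPL.
Then apply −20·log₁₀(9.2/1.7) = -14.67 dB → 89.7 dB SPL.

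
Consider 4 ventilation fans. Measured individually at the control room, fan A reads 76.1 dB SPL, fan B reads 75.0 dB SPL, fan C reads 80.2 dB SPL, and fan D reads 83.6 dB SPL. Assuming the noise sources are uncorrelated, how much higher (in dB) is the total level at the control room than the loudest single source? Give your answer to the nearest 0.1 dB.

Incoherent sources sum as intensities:
L_total = 10·log₁₀(10^(76.1/10) + 10^(75.0/10) + 10^(80.2/10) + 10^(83.6/10)) = 86.09 dB SPL.
Excess over the loudest (83.6 dB): 86.09 − 83.6 = 2.5 dB.

2.5 dB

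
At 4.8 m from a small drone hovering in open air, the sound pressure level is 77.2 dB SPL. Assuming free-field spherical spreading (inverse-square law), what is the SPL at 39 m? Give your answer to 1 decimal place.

For a point source in a free field, ΔL = −20·log₁₀(d₂/d₁).
ΔL = −20·log₁₀(39/4.8) = -18.20 dB, so L₂ = 77.2 + (-18.20) = 59.0 dB SPL.

59.0 dB SPL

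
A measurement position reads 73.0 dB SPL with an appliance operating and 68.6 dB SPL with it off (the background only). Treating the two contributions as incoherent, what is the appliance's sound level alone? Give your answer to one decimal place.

Background correction is a power subtraction:
L_src = 10·log₁₀(10^(73.0/10) − 10^(68.6/10)) = 10·log₁₀(12710000) = 71.0 dB SPL.

71.0 dB SPL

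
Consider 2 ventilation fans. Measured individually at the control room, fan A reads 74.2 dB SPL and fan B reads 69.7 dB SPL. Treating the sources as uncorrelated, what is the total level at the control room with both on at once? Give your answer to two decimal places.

Add the sources as powers (linear), then convert back to dB:
L_total = 10·log₁₀(10^(74.2/10) + 10^(69.7/10)) = 10·log₁₀(35640000) = 75.52 dB SPL.

75.52 dB SPL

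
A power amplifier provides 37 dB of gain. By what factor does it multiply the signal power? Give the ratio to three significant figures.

5010

Power ratio = 10^(dB/10).
10^(37/10) = 10^(3.700) = 5010.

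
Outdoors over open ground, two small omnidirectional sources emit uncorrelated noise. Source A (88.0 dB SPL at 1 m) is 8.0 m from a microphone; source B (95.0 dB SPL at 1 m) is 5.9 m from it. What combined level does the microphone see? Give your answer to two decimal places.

At the listener: L_A = 88.0 − 20·log₁₀(8.0) = 69.938 dB; L_B = 95.0 − 20·log₁₀(5.9) = 79.583 dB.
Combined: 10·log₁₀(10^(69.938/10)+10^(79.583/10)) = 80.03 dB SPL.

80.03 dB SPL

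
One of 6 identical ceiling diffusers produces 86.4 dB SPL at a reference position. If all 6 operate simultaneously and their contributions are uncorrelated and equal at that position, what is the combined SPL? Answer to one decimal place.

6 equal incoherent sources raise the level by 10·log₁₀(6) = 7.78 dB.
L_total = 86.4 + 7.78 = 94.2 dB SPL.

94.2 dB SPL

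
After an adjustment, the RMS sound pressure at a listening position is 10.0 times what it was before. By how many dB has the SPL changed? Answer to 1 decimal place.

20.0 dB

Sound pressure is an amplitude quantity: ΔL = 20·log₁₀(p₂/p₁).
20·log₁₀(10.0) = 20.0 dB.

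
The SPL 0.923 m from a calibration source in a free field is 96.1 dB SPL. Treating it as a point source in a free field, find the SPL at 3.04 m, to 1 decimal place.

For a point source in a free field, ΔL = −20·log₁₀(d₂/d₁).
ΔL = −20·log₁₀(3.04/0.923) = -10.35 dB, so L₂ = 96.1 + (-10.35) = 85.7 dB SPL.

85.7 dB SPL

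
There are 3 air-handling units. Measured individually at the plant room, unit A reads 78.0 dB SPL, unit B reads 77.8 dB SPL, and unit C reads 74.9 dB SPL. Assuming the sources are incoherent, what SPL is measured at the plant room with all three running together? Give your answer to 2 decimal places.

81.88 dB SPL

Incoherent sources sum as intensities:
L_total = 10·log₁₀(10^(78.0/10) + 10^(77.8/10) + 10^(74.9/10)) = 10·log₁₀(154300000) = 81.88 dB SPL.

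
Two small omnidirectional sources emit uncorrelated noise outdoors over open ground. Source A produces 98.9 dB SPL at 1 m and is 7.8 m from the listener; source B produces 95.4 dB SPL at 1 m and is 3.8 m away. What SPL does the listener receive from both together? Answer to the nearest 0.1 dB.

At the listener: L_A = 98.9 − 20·log₁₀(7.8) = 81.06 dB; L_B = 95.4 − 20·log₁₀(3.8) = 83.80 dB.
Combined: 10·log₁₀(10^(81.06/10)+10^(83.80/10)) = 85.7 dB SPL.

85.7 dB SPL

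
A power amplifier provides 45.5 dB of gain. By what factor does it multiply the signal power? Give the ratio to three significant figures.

35500

Power ratio = 10^(dB/10).
10^(45.5/10) = 10^(4.550) = 35500.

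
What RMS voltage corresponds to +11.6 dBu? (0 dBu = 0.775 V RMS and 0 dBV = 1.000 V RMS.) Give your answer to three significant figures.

V = 0.775 V × 10^(+11.6/20).
= 0.775 × 3.802 = 2.95 V.

2.95 V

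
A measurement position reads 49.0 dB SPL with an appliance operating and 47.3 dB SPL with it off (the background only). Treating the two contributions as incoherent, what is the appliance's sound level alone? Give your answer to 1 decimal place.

44.1 dB SPL

Subtract intensities: L_src = 10·log₁₀(10^(L_total/10) − 10^(L_bg/10)).
L_src = 10·log₁₀(10^(49.0/10) − 10^(47.3/10)) = 10·log₁₀(25730) = 44.1 dB SPL.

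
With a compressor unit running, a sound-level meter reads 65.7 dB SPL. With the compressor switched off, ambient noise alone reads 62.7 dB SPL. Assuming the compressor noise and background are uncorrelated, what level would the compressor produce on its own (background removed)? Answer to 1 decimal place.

62.7 dB SPL

Remove the background by subtracting linear intensities:
L_src = 10·log₁₀(10^(65.7/10) − 10^(62.7/10)) = 10·log₁₀(1853000) = 62.7 dB SPL.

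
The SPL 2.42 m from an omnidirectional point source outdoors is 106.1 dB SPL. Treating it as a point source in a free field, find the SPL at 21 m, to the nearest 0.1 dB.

87.3 dB SPL

For a point source in a free field, ΔL = −20·log₁₀(d₂/d₁).
ΔL = −20·log₁₀(21/2.42) = -18.77 dB, so L₂ = 106.1 + (-18.77) = 87.3 dB SPL.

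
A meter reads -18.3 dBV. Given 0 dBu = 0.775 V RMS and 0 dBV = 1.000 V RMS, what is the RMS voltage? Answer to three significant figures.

V = 1.000 V × 10^(-18.3/20).
= 1.000 × 0.1216 = 0.122 V.

0.122 V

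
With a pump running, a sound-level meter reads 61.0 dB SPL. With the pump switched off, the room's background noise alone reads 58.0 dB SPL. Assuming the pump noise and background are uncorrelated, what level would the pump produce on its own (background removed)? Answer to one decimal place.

Background correction is a power subtraction:
L_src = 10·log₁₀(10^(61.0/10) − 10^(58.0/10)) = 10·log₁₀(628000) = 58.0 dB SPL.

58.0 dB SPL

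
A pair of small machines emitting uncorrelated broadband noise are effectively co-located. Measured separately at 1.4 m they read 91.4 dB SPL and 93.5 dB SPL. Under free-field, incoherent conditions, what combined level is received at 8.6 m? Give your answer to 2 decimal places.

79.82 dB SPL

Combined at 1.4 m: 10·log₁₀(10^(91.4/10)+10^(93.5/10)) = 95.586 dB SPL.
Then apply −20·log₁₀(8.6/1.4) = -15.767 dB → 79.82 dB SPL.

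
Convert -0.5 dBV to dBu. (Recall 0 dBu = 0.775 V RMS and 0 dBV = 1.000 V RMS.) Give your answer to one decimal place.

The offset between the scales is 20·log₁₀(0.775/1.000) = −2.214 dB.
So dBu = -0.5 + 2.214 = +1.7 dBu.

+1.7 dBu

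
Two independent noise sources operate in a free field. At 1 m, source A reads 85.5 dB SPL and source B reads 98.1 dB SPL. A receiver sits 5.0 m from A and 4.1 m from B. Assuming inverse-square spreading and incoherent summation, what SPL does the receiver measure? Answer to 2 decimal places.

At the listener: L_A = 85.5 − 20·log₁₀(5.0) = 71.521 dB; L_B = 98.1 − 20·log₁₀(4.1) = 85.844 dB.
Combined: 10·log₁₀(10^(71.521/10)+10^(85.844/10)) = 86.00 dB SPL.

86.00 dB SPL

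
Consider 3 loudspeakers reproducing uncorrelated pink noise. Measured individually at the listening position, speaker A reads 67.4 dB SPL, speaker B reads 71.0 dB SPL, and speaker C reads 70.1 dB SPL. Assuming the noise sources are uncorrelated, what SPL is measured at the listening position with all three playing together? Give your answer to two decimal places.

74.52 dB SPL

Incoherent sources sum as intensities:
L_total = 10·log₁₀(10^(67.4/10) + 10^(71.0/10) + 10^(70.1/10)) = 10·log₁₀(28320000) = 74.52 dB SPL.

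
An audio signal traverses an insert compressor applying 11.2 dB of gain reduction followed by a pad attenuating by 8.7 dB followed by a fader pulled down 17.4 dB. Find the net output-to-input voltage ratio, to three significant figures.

Net gain = (−11.2) + (−8.7) + (−17.4) = -37.3 dB.
Voltage ratio = 10^(-37.3/20) = 0.0136.

0.0136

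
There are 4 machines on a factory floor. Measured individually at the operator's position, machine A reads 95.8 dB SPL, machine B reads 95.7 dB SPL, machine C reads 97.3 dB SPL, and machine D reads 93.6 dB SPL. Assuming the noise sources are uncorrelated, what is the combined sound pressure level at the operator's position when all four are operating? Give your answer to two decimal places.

Uncorrelated sources add in intensity (power), not in dB.
L_total = 10·log₁₀(10^(95.8/10) + 10^(95.7/10) + 10^(97.3/10) + 10^(93.6/10)) = 10·log₁₀(15178000000) = 101.81 dB SPL.

101.81 dB SPL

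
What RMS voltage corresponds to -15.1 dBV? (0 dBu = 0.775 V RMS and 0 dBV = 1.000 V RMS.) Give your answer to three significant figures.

0.176 V

V = 1.000 V × 10^(-15.1/20).
= 1.000 × 0.1758 = 0.176 V.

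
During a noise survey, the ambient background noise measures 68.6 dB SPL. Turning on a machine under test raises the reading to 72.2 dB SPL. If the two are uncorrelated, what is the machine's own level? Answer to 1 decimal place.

Remove the background by subtracting linear intensities:
L_src = 10·log₁₀(10^(72.2/10) − 10^(68.6/10)) = 10·log₁₀(9352000) = 69.7 dB SPL.

69.7 dB SPL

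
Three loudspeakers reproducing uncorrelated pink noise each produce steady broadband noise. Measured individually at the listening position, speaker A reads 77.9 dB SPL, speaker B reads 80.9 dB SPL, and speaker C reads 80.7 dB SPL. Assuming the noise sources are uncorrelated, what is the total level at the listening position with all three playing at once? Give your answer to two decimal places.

Incoherent sources sum as intensities:
L_total = 10·log₁₀(10^(77.9/10) + 10^(80.9/10) + 10^(80.7/10)) = 10·log₁₀(302200000) = 84.80 dB SPL.

84.80 dB SPL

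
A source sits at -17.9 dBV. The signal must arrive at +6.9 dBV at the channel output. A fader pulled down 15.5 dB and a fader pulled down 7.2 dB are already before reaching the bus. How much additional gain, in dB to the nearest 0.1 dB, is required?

47.5 dB

The required make-up gain is the shortfall in the dB sum.
G = +6.9 − (-17.9) + 15.5 + 7.2 = 47.5 dB.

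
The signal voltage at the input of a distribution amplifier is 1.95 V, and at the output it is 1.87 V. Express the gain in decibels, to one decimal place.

Voltage ratio → dB uses the 20·log₁₀ form:
20·log₁₀(1.87/1.95) = 20·log₁₀(0.9590) = -0.4 dB.

-0.4 dB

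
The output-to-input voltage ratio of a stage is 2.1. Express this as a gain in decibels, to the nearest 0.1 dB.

Voltage is an amplitude quantity, so gain = 20·log₁₀(V_out/V_in).
20·log₁₀(2.1) = 6.4 dB.

6.4 dB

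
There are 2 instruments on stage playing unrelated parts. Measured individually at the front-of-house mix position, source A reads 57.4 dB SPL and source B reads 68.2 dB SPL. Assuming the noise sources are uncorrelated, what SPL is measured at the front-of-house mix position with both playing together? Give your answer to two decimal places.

Incoherent sources sum as intensities:
L_total = 10·log₁₀(10^(57.4/10) + 10^(68.2/10)) = 10·log₁₀(7156000) = 68.55 dB SPL.

68.55 dB SPL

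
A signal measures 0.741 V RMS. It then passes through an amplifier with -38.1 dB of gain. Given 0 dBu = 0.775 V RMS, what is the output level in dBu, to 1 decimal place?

Input level: 20·log₁₀(0.741/0.775) = -0.39 dBu.
Output: -0.39 − 38.1 = -38.5 dBu.

-38.5 dBu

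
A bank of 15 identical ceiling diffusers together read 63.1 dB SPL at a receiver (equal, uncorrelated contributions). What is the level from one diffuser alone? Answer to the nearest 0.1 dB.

51.3 dB SPL

15 equal incoherent sources add 10·log₁₀(15) = 11.76 dB over one source.
L_one = 63.1 − 11.76 = 51.3 dB SPL.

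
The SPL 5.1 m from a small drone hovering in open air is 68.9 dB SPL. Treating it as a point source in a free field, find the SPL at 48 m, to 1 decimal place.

Inverse-square spreading gives ΔL = −20·log₁₀(d₂/d₁).
ΔL = −20·log₁₀(48/5.1) = -19.47 dB, so L₂ = 68.9 + (-19.47) = 49.4 dB SPL.

49.4 dB SPL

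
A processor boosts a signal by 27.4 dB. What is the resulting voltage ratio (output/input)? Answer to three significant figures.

23.4

Voltage ratio = 10^(dB/20).
10^(27.4/20) = 10^(1.370) = 23.4.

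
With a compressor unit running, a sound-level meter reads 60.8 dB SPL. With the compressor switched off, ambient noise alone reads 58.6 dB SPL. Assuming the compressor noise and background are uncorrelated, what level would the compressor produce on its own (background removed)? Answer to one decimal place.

56.8 dB SPL

Remove the background by subtracting linear intensities:
L_src = 10·log₁₀(10^(60.8/10) − 10^(58.6/10)) = 10·log₁₀(477800) = 56.8 dB SPL.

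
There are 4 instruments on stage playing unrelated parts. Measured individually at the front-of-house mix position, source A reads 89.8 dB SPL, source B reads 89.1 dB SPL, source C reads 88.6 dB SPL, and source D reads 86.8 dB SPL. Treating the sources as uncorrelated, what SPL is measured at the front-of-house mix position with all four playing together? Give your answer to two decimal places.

94.73 dB SPL

Incoherent sources sum as intensities:
L_total = 10·log₁₀(10^(89.8/10) + 10^(89.1/10) + 10^(88.6/10) + 10^(86.8/10)) = 10·log₁₀(2971000000) = 94.73 dB SPL.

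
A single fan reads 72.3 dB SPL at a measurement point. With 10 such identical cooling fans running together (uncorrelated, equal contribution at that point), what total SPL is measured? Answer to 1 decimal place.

82.3 dB SPL

10 equal incoherent sources raise the level by 10·log₁₀(10) = 10.00 dB.
L_total = 72.3 + 10.00 = 82.3 dB SPL.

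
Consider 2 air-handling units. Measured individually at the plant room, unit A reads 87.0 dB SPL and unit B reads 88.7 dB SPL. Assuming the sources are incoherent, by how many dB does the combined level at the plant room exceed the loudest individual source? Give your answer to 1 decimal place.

Incoherent sources sum as intensities:
L_total = 10·log₁₀(10^(87.0/10) + 10^(88.7/10)) = 90.94 dB SPL.
Excess over the loudest (88.7 dB): 90.94 − 88.7 = 2.2 dB.

2.2 dB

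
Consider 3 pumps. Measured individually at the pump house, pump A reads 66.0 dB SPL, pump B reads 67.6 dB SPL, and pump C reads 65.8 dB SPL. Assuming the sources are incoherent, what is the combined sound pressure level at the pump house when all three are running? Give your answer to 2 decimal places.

Add the sources as powers (linear), then convert back to dB:
L_total = 10·log₁₀(10^(66.0/10) + 10^(67.6/10) + 10^(65.8/10)) = 10·log₁₀(13540000) = 71.32 dB SPL.

71.32 dB SPL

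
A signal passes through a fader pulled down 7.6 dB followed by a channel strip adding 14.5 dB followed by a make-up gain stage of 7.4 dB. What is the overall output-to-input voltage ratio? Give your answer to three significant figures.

Net gain = (−7.6) + 14.5 + 7.4 = 14.3 dB.
Voltage ratio = 10^(14.3/20) = 5.19.

5.19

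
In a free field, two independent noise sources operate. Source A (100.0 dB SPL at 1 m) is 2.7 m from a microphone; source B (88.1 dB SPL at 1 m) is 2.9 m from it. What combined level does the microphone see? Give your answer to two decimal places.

At the listener: L_A = 100.0 − 20·log₁₀(2.7) = 91.373 dB; L_B = 88.1 − 20·log₁₀(2.9) = 78.852 dB.
Combined: 10·log₁₀(10^(91.373/10)+10^(78.852/10)) = 91.61 dB SPL.

91.61 dB SPL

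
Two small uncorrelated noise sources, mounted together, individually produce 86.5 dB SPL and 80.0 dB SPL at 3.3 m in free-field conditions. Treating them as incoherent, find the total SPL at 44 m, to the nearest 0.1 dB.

Combined at 3.3 m: 10·log₁₀(10^(86.5/10)+10^(80.0/10)) = 87.38 dB SPL.
Then apply −20·log₁₀(44/3.3) = -22.50 dB → 64.9 dB SPL.

64.9 dB SPL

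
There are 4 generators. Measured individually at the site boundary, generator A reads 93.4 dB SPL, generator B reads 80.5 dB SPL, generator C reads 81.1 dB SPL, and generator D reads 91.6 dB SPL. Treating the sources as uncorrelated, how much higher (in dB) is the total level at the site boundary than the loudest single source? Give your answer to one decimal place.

Uncorrelated sources add in intensity (power), not in dB.
L_total = 10·log₁₀(10^(93.4/10) + 10^(80.5/10) + 10^(81.1/10) + 10^(91.6/10)) = 95.88 dB SPL.
Excess over the loudest (93.4 dB): 95.88 − 93.4 = 2.5 dB.

2.5 dB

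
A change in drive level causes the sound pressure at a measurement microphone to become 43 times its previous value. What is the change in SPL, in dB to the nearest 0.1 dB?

32.7 dB

SPL change from a pressure ratio uses the 20·log₁₀ form:
20·log₁₀(43) = 32.7 dB.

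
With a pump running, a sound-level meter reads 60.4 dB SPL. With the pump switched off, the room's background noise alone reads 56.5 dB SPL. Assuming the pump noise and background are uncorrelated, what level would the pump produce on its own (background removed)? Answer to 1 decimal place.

58.1 dB SPL

Subtract intensities: L_src = 10·log₁₀(10^(L_total/10) − 10^(L_bg/10)).
L_src = 10·log₁₀(10^(60.4/10) − 10^(56.5/10)) = 10·log₁₀(649800) = 58.1 dB SPL.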